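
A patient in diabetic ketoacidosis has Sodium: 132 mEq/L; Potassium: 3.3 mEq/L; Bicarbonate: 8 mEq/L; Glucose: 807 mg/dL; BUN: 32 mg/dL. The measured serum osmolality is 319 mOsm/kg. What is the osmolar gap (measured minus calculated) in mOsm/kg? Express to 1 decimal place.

Calculated osmolality = 2·Na + glucose/18 + BUN/2.8
= 2·132 + 807/18 + 32/2.8
= 264 + 44.83 + 11.43
= 320.26 mOsm/kg ≈ 320.3 mOsm/kg
Osmolar gap = measured − calculated = 319 − 320.3 = -1.3 mOsm/kg

-1.3 mOsm/kg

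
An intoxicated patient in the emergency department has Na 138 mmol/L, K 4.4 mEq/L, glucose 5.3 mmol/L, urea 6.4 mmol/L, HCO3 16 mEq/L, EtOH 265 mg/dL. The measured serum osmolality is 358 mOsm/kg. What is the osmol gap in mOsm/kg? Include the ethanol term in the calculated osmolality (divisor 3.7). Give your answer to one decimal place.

Calculated osmolality = 2·Na + glucose + urea + ethanol/3.7
= 2·138 + 5.3 + 6.4 + 265/3.7
= 276 + 5.30 + 6.40 + 71.62
= 359.32 mOsm/kg ≈ 359.3 mOsm/kg
Osmolar gap = measured − calculated = 358 − 359.3 = -1.3 mOsm/kg

-1.3 mOsm/kg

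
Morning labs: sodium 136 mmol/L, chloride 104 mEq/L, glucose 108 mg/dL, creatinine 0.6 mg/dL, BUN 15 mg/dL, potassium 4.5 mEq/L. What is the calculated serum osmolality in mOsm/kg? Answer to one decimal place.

Calculated osmolality = 2·Na + glucose/18 + BUN/2.8
= 2·136 + 108/18 + 15/2.8
= 272 + 6 + 5.36
= 283.36 mOsm/kg

283.4 mOsm/kg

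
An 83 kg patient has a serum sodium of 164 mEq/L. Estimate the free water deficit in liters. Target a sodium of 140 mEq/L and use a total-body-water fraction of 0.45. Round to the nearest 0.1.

6.4 L

TBW = 0.45 · 83 = 37.35 L
Free water deficit = TBW · (Na/140 − 1)
= 37.35 · (164/140 − 1)
= 37.35 · 0.1714
= 6.4 L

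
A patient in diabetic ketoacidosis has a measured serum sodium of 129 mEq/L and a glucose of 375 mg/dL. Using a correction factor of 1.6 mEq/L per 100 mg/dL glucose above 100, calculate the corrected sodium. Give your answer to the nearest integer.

Corrected Na = measured Na + 1.6 · (glucose − 100)/100
= 129 + 1.6 · (375 − 100)/100
= 129 + 4.4
= 133.4 mEq/L

133 mEq/L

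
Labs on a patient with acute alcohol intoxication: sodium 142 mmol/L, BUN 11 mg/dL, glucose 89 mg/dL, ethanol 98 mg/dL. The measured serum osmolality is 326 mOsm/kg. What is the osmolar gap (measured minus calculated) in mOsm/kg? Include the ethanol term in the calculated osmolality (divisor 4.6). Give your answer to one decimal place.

11.8 mOsm/kg

Calculated osmolality = 2·Na + glucose/18 + BUN/2.8 + ethanol/4.6
= 2·142 + 89/18 + 11/2.8 + 98/4.6
= 284 + 4.94 + 3.93 + 21.30
= 314.17 mOsm/kg ≈ 314.2 mOsm/kg
Osmolar gap = measured − calculated = 326 − 314.2 = 11.8 mOsm/kg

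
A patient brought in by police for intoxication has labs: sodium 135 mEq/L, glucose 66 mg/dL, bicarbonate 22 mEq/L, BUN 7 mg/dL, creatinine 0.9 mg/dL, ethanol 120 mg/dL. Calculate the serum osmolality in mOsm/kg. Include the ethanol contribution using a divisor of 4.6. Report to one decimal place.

Calculated osmolality = 2·Na + glucose/18 + BUN/2.8 + ethanol/4.6
= 2·135 + 66/18 + 7/2.8 + 120/4.6
= 270 + 3.67 + 2.50 + 26.09
= 302.26 mOsm/kg

302.3 mOsm/kg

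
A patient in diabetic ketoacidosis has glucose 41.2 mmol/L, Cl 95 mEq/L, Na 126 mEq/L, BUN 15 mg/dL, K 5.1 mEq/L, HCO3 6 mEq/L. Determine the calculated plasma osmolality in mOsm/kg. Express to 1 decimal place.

298.6 mOsm/kg

Calculated osmolality = 2·Na + glucose + BUN/2.8
= 2·126 + 41.2 + 15/2.8
= 252 + 41.20 + 5.36
= 298.56 mOsm/kg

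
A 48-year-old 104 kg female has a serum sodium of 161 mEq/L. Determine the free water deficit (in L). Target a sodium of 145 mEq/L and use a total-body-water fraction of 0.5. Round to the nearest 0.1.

5.7 L

TBW = 0.5 · 104 = 52 L
Free water deficit = TBW · (Na/145 − 1)
= 52 · (161/145 − 1)
= 52 · 0.1103
= 5.74 L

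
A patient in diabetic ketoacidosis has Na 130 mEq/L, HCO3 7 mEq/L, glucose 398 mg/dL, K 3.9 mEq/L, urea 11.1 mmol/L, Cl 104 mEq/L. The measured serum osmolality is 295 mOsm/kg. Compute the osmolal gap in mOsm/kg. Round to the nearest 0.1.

Calculated osmolality = 2·Na + glucose/18 + urea
= 2·130 + 398/18 + 11.1
= 260 + 22.11 + 11.10
= 293.21 mOsm/kg ≈ 293.2 mOsm/kg
Osmolar gap = measured − calculated = 295 − 293.2 = 1.8 mOsm/kg

1.8 mOsm/kg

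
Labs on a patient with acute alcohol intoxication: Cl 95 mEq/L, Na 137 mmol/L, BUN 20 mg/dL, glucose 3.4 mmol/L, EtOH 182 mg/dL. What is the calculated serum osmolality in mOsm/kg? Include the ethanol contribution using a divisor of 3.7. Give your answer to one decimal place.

Calculated osmolality = 2·Na + glucose + BUN/2.8 + ethanol/3.7
= 2·137 + 3.4 + 20/2.8 + 182/3.7
= 274 + 3.40 + 7.14 + 49.19
= 333.73 mOsm/kg

333.7 mOsm/kg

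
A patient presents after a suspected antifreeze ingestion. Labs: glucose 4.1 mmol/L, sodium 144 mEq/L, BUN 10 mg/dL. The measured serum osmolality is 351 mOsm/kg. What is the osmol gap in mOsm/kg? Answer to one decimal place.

Calculated osmolality = 2·Na + glucose + BUN/2.8
= 2·144 + 4.1 + 10/2.8
= 288 + 4.10 + 3.57
= 295.67 mOsm/kg ≈ 295.7 mOsm/kg
Osmolar gap = measured − calculated = 351 − 295.7 = 55.3 mOsm/kg

55.3 mOsm/kg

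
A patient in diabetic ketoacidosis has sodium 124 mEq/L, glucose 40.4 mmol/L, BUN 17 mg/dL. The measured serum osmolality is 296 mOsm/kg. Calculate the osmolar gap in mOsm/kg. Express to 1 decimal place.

Calculated osmolality = 2·Na + glucose + BUN/2.8
= 2·124 + 40.4 + 17/2.8
= 248 + 40.40 + 6.07
= 294.47 mOsm/kg ≈ 294.5 mOsm/kg
Osmolar gap = measured − calculated = 296 − 294.5 = 1.5 mOsm/kg

1.5 mOsm/kg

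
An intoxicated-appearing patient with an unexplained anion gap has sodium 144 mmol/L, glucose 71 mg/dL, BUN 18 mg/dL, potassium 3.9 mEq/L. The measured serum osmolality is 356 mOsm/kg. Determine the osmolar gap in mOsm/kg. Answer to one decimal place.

57.6 mOsm/kg

Calculated osmolality = 2·Na + glucose/18 + BUN/2.8
= 2·144 + 71/18 + 18/2.8
= 288 + 3.94 + 6.43
= 298.37 mOsm/kg ≈ 298.4 mOsm/kg
Osmolar gap = measured − calculated = 356 − 298.4 = 57.6 mOsm/kg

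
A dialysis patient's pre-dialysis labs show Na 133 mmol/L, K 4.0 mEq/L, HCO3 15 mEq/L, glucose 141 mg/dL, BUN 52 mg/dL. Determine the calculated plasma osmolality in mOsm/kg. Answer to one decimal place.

292.4 mOsm/kg

Calculated osmolality = 2·Na + glucose/18 + BUN/2.8
= 2·133 + 141/18 + 52/2.8
= 266 + 7.83 + 18.57
= 292.4 mOsm/kg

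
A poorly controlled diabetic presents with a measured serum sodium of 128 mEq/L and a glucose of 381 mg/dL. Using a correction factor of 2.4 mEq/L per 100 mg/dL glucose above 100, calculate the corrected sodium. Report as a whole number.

135 mEq/L

Corrected Na = measured Na + 2.4 · (glucose − 100)/100
= 128 + 2.4 · (381 − 100)/100
= 128 + 6.7
= 134.7 mEq/L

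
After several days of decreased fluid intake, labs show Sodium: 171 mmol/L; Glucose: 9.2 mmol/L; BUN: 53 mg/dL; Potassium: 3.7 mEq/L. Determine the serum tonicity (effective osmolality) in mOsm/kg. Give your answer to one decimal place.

Effective osmolality excludes urea (freely permeant across cell membranes):
2·Na + glucose
= 2·171 + 9.2
= 342 + 9.2
= 351.2 mOsm/kg

351.2 mOsm/kg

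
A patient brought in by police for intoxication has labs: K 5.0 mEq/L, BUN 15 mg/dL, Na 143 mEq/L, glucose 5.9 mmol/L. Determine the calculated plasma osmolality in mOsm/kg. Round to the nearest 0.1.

Calculated osmolality = 2·Na + glucose + BUN/2.8
= 2·143 + 5.9 + 15/2.8
= 286 + 5.90 + 5.36
= 297.26 mOsm/kg

297.3 mOsm/kg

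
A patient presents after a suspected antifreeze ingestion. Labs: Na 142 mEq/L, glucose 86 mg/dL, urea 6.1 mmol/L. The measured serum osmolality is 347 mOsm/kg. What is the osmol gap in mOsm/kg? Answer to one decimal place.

52.1 mOsm/kg

Calculated osmolality = 2·Na + glucose/18 + urea
= 2·142 + 86/18 + 6.1
= 284 + 4.78 + 6.10
= 294.88 mOsm/kg ≈ 294.9 mOsm/kg
Osmolar gap = measured − calculated = 347 − 294.9 = 52.1 mOsm/kg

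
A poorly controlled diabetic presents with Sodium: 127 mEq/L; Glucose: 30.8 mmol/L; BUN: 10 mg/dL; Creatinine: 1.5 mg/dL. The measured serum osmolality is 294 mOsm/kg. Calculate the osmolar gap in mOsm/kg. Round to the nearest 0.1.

Calculated osmolality = 2·Na + glucose + BUN/2.8
= 2·127 + 30.8 + 10/2.8
= 254 + 30.80 + 3.57
= 288.37 mOsm/kg ≈ 288.4 mOsm/kg
Osmolar gap = measured − calculated = 294 − 288.4 = 5.6 mOsm/kg

5.6 mOsm/kg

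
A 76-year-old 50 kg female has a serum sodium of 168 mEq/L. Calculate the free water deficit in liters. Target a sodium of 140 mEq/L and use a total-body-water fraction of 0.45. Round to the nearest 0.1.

4.5 L

TBW = 0.45 · 50 = 22.5 L
Free water deficit = TBW · (Na/140 − 1)
= 22.5 · (168/140 − 1)
= 22.5 · 0.2
= 4.5 L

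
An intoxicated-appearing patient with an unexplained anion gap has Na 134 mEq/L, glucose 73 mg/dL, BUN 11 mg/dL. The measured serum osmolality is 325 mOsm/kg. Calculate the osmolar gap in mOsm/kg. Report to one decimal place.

49.0 mOsm/kg

Calculated osmolality = 2·Na + glucose/18 + BUN/2.8
= 2·134 + 73/18 + 11/2.8
= 268 + 4.06 + 3.93
= 275.99 mOsm/kg ≈ 276.0 mOsm/kg
Osmolar gap = measured − calculated = 325 − 276.0 = 49.0 mOsm/kg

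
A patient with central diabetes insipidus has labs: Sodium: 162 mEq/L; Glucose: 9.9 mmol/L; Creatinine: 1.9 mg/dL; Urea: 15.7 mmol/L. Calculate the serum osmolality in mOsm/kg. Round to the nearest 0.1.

349.6 mOsm/kg

Calculated osmolality = 2·Na + glucose + urea
= 2·162 + 9.9 + 15.7
= 324 + 9.90 + 15.70
= 349.6 mOsm/kg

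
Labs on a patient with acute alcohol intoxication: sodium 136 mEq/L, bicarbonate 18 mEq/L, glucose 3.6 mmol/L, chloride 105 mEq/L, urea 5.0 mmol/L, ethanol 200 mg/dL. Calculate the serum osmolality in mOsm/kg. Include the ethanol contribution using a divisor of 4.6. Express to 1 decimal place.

324.1 mOsm/kg

Calculated osmolality = 2·Na + glucose + urea + ethanol/4.6
= 2·136 + 3.6 + 5 + 200/4.6
= 272 + 3.60 + 5 + 43.48
= 324.08 mOsm/kg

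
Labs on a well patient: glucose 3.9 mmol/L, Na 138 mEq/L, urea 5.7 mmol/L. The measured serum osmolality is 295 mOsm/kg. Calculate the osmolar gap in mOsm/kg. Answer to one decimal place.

Calculated osmolality = 2·Na + glucose + urea
= 2·138 + 3.9 + 5.7
= 276 + 3.90 + 5.70
= 285.6 mOsm/kg ≈ 285.6 mOsm/kg
Osmolar gap = measured − calculated = 295 − 285.6 = 9.4 mOsm/kg

9.4 mOsm/kg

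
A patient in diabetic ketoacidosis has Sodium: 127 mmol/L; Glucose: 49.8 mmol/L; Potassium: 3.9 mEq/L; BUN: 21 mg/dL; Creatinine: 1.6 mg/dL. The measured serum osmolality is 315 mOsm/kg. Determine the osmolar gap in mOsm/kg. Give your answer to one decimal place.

3.7 mOsm/kg

Calculated osmolality = 2·Na + glucose + BUN/2.8
= 2·127 + 49.8 + 21/2.8
= 254 + 49.80 + 7.50
= 311.3 mOsm/kg ≈ 311.3 mOsm/kg
Osmolar gap = measured − calculated = 315 − 311.3 = 3.7 mOsm/kg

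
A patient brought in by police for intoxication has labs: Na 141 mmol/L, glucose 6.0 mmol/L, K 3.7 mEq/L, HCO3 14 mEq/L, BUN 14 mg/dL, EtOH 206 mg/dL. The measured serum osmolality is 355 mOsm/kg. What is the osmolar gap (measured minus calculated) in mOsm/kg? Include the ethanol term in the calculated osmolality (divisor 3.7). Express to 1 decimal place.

6.3 mOsm/kg

Calculated osmolality = 2·Na + glucose + BUN/2.8 + ethanol/3.7
= 2·141 + 6 + 14/2.8 + 206/3.7
= 282 + 6 + 5 + 55.68
= 348.68 mOsm/kg ≈ 348.7 mOsm/kg
Osmolar gap = measured − calculated = 355 − 348.7 = 6.3 mOsm/kg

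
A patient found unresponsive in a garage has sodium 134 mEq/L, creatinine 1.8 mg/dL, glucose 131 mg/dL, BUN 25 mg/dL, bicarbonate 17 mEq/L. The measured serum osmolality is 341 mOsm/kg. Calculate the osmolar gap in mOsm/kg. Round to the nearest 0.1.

56.8 mOsm/kg

Calculated osmolality = 2·Na + glucose/18 + BUN/2.8
= 2·134 + 131/18 + 25/2.8
= 268 + 7.28 + 8.93
= 284.21 mOsm/kg ≈ 284.2 mOsm/kg
Osmolar gap = measured − calculated = 341 − 284.2 = 56.8 mOsm/kg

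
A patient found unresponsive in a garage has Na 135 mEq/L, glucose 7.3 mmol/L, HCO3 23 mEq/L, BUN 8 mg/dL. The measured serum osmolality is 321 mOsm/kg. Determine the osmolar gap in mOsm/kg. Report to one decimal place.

Calculated osmolality = 2·Na + glucose + BUN/2.8
= 2·135 + 7.3 + 8/2.8
= 270 + 7.30 + 2.86
= 280.16 mOsm/kg ≈ 280.2 mOsm/kg
Osmolar gap = measured − calculated = 321 − 280.2 = 40.8 mOsm/kg

40.8 mOsm/kg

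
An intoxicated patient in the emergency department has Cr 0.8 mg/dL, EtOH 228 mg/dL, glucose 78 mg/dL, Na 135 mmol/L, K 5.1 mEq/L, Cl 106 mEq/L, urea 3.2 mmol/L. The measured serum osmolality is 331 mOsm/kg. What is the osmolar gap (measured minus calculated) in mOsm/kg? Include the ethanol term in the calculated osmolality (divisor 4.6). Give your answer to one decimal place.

Calculated osmolality = 2·Na + glucose/18 + urea + ethanol/4.6
= 2·135 + 78/18 + 3.2 + 228/4.6
= 270 + 4.33 + 3.20 + 49.57
= 327.1 mOsm/kg ≈ 327.1 mOsm/kg
Osmolar gap = measured − calculated = 331 − 327.1 = 3.9 mOsm/kg

3.9 mOsm/kg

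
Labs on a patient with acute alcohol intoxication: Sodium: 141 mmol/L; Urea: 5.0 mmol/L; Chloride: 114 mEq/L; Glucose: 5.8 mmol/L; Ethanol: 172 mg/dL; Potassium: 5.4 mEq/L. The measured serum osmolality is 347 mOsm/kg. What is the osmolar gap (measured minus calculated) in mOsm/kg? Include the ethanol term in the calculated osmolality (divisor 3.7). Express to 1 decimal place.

7.7 mOsm/kg

Calculated osmolality = 2·Na + glucose + urea + ethanol/3.7
= 2·141 + 5.8 + 5 + 172/3.7
= 282 + 5.80 + 5 + 46.49
= 339.29 mOsm/kg ≈ 339.3 mOsm/kg
Osmolar gap = measured − calculated = 347 − 339.3 = 7.7 mOsm/kg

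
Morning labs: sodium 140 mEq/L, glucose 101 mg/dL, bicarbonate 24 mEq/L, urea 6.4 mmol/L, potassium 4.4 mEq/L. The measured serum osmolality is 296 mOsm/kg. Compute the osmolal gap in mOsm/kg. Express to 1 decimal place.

Calculated osmolality = 2·Na + glucose/18 + urea
= 2·140 + 101/18 + 6.4
= 280 + 5.61 + 6.40
= 292.01 mOsm/kg ≈ 292.0 mOsm/kg
Osmolar gap = measured − calculated = 296 − 292.0 = 4.0 mOsm/kg

4.0 mOsm/kg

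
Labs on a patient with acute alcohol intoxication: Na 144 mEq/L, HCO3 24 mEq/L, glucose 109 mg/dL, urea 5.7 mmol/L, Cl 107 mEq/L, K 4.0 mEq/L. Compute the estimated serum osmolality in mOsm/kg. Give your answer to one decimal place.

Calculated osmolality = 2·Na + glucose/18 + urea
= 2·144 + 109/18 + 5.7
= 288 + 6.06 + 5.70
= 299.76 mOsm/kg

299.8 mOsm/kg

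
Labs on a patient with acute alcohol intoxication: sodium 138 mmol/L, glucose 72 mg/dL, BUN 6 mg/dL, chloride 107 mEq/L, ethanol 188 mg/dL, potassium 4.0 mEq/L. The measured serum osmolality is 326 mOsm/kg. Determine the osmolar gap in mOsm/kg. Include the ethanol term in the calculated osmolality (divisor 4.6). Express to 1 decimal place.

3.0 mOsm/kg

Calculated osmolality = 2·Na + glucose/18 + BUN/2.8 + ethanol/4.6
= 2·138 + 72/18 + 6/2.8 + 188/4.6
= 276 + 4 + 2.14 + 40.87
= 323.01 mOsm/kg ≈ 323.0 mOsm/kg
Osmolar gap = measured − calculated = 326 − 323.0 = 3.0 mOsm/kg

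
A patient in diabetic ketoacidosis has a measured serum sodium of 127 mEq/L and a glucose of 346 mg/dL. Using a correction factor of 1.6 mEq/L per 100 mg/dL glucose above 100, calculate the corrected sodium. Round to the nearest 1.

131 mEq/L

Corrected Na = measured Na + 1.6 · (glucose − 100)/100
= 127 + 1.6 · (346 − 100)/100
= 127 + 3.9
= 130.9 mEq/L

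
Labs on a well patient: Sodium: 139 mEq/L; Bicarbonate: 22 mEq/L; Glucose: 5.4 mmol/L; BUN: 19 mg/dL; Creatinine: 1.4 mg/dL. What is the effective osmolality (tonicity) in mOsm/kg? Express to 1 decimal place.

283.4 mOsm/kg

Effective osmolality excludes urea (freely permeant across cell membranes):
2·Na + glucose
= 2·139 + 5.4
= 278 + 5.4
= 283.4 mOsm/kg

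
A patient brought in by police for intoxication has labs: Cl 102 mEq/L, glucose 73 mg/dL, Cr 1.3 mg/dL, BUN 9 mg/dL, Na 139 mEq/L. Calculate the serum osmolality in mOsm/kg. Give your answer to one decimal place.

285.3 mOsm/kg

Calculated osmolality = 2·Na + glucose/18 + BUN/2.8
= 2·139 + 73/18 + 9/2.8
= 278 + 4.06 + 3.21
= 285.27 mOsm/kg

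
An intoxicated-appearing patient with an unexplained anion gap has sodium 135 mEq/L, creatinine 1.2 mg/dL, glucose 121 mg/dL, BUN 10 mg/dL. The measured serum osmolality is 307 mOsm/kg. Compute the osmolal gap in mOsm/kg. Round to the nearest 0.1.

26.7 mOsm/kg

Calculated osmolality = 2·Na + glucose/18 + BUN/2.8
= 2·135 + 121/18 + 10/2.8
= 270 + 6.72 + 3.57
= 280.29 mOsm/kg ≈ 280.3 mOsm/kg
Osmolar gap = measured − calculated = 307 − 280.3 = 26.7 mOsm/kg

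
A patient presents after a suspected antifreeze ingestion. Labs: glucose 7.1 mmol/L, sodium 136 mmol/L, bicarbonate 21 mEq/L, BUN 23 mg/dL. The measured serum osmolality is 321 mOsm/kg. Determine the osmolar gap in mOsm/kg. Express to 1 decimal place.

Calculated osmolality = 2·Na + glucose + BUN/2.8
= 2·136 + 7.1 + 23/2.8
= 272 + 7.10 + 8.21
= 287.31 mOsm/kg ≈ 287.3 mOsm/kg
Osmolar gap = measured − calculated = 321 − 287.3 = 33.7 mOsm/kg

33.7 mOsm/kg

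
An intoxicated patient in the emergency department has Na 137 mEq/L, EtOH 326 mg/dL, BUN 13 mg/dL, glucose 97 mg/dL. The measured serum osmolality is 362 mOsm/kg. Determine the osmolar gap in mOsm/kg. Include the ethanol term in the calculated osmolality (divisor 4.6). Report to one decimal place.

7.1 mOsm/kg

Calculated osmolality = 2·Na + glucose/18 + BUN/2.8 + ethanol/4.6
= 2·137 + 97/18 + 13/2.8 + 326/4.6
= 274 + 5.39 + 4.64 + 70.87
= 354.9 mOsm/kg ≈ 354.9 mOsm/kg
Osmolar gap = measured − calculated = 362 − 354.9 = 7.1 mOsm/kg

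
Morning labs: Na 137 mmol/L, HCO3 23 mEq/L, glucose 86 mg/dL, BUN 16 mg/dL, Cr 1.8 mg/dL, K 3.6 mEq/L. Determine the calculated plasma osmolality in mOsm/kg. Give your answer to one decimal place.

284.5 mOsm/kg

Calculated osmolality = 2·Na + glucose/18 + BUN/2.8
= 2·137 + 86/18 + 16/2.8
= 274 + 4.78 + 5.71
= 284.49 mOsm/kg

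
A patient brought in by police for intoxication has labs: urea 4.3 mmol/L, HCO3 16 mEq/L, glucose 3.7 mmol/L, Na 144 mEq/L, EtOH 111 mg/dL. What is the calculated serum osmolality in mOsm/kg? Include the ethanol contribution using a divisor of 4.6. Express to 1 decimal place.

320.1 mOsm/kg

Calculated osmolality = 2·Na + glucose + urea + ethanol/4.6
= 2·144 + 3.7 + 4.3 + 111/4.6
= 288 + 3.70 + 4.30 + 24.13
= 320.13 mOsm/kg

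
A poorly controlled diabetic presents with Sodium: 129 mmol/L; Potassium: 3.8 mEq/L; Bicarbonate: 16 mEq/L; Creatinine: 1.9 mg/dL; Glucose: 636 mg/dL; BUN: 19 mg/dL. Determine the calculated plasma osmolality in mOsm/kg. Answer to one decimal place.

300.1 mOsm/kg

Calculated osmolality = 2·Na + glucose/18 + BUN/2.8
= 2·129 + 636/18 + 19/2.8
= 258 + 35.33 + 6.79
= 300.12 mOsm/kg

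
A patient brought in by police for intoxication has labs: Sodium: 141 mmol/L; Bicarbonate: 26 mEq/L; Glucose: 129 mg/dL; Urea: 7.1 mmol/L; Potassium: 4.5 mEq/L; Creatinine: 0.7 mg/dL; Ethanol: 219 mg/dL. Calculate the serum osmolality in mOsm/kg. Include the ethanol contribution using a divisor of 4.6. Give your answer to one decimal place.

Calculated osmolality = 2·Na + glucose/18 + urea + ethanol/4.6
= 2·141 + 129/18 + 7.1 + 219/4.6
= 282 + 7.17 + 7.10 + 47.61
= 343.88 mOsm/kg

343.9 mOsm/kg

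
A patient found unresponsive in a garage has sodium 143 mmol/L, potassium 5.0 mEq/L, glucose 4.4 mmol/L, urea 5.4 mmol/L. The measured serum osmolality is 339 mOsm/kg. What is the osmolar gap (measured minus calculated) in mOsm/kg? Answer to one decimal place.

Calculated osmolality = 2·Na + glucose + urea
= 2·143 + 4.4 + 5.4
= 286 + 4.40 + 5.40
= 295.8 mOsm/kg ≈ 295.8 mOsm/kg
Osmolar gap = measured − calculated = 339 − 295.8 = 43.2 mOsm/kg

43.2 mOsm/kg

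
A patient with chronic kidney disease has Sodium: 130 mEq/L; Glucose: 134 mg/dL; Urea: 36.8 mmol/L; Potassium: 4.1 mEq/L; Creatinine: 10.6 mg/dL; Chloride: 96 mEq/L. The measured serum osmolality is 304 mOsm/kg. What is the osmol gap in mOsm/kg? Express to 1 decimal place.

Calculated osmolality = 2·Na + glucose/18 + urea
= 2·130 + 134/18 + 36.8
= 260 + 7.44 + 36.80
= 304.24 mOsm/kg ≈ 304.2 mOsm/kg
Osmolar gap = measured − calculated = 304 − 304.2 = -0.2 mOsm/kg

-0.2 mOsm/kg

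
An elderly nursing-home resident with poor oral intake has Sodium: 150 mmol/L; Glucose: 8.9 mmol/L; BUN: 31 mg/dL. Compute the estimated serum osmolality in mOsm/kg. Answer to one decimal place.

Calculated osmolality = 2·Na + glucose + BUN/2.8
= 2·150 + 8.9 + 31/2.8
= 300 + 8.90 + 11.07
= 319.97 mOsm/kg

320.0 mOsm/kg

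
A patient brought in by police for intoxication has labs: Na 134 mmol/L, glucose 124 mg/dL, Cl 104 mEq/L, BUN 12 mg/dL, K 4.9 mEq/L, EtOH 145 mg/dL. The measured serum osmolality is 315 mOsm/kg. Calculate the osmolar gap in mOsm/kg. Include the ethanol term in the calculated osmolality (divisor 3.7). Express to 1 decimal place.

Calculated osmolality = 2·Na + glucose/18 + BUN/2.8 + ethanol/3.7
= 2·134 + 124/18 + 12/2.8 + 145/3.7
= 268 + 6.89 + 4.29 + 39.19
= 318.37 mOsm/kg ≈ 318.4 mOsm/kg
Osmolar gap = measured − calculated = 315 − 318.4 = -3.4 mOsm/kg

-3.4 mOsm/kg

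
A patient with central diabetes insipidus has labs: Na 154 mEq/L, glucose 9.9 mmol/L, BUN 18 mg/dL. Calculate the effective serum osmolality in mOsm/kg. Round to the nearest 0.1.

Effective osmolality excludes urea (freely permeant across cell membranes):
2·Na + glucose
= 2·154 + 9.9
= 308 + 9.9
= 317.9 mOsm/kg

317.9 mOsm/kg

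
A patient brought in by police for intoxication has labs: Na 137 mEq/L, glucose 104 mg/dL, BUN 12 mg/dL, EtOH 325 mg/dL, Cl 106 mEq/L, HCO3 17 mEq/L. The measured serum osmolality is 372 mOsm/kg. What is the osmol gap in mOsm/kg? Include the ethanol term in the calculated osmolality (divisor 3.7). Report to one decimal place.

0.1 mOsm/kg

Calculated osmolality = 2·Na + glucose/18 + BUN/2.8 + ethanol/3.7
= 2·137 + 104/18 + 12/2.8 + 325/3.7
= 274 + 5.78 + 4.29 + 87.84
= 371.91 mOsm/kg ≈ 371.9 mOsm/kg
Osmolar gap = measured − calculated = 372 − 371.9 = 0.1 mOsm/kg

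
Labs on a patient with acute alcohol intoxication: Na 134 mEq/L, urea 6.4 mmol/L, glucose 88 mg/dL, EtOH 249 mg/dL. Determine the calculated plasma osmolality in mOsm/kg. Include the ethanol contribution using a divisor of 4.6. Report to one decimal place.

Calculated osmolality = 2·Na + glucose/18 + urea + ethanol/4.6
= 2·134 + 88/18 + 6.4 + 249/4.6
= 268 + 4.89 + 6.40 + 54.13
= 333.42 mOsm/kg

333.4 mOsm/kg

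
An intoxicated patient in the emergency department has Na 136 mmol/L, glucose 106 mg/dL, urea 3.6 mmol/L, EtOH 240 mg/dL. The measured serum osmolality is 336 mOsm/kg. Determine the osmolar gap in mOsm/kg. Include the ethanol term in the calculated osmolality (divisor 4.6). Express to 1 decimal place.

Calculated osmolality = 2·Na + glucose/18 + urea + ethanol/4.6
= 2·136 + 106/18 + 3.6 + 240/4.6
= 272 + 5.89 + 3.60 + 52.17
= 333.66 mOsm/kg ≈ 333.7 mOsm/kg
Osmolar gap = measured − calculated = 336 − 333.7 = 2.3 mOsm/kg

2.3 mOsm/kg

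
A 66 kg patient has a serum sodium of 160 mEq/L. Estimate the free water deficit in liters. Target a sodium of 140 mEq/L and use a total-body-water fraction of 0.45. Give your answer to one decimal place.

TBW = 0.45 · 66 = 29.7 L
Free water deficit = TBW · (Na/140 − 1)
= 29.7 · (160/140 − 1)
= 29.7 · 0.1429
= 4.24 L

4.2 L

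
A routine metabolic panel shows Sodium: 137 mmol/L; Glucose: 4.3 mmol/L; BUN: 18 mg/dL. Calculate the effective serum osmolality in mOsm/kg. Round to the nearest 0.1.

Effective osmolality excludes urea (freely permeant across cell membranes):
2·Na + glucose
= 2·137 + 4.3
= 274 + 4.3
= 278.3 mOsm/kg

278.3 mOsm/kg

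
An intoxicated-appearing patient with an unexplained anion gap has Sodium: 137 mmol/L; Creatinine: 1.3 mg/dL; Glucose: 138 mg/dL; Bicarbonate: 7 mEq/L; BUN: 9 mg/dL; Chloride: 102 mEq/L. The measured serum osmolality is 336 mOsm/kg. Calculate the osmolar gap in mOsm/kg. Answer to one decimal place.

Calculated osmolality = 2·Na + glucose/18 + BUN/2.8
= 2·137 + 138/18 + 9/2.8
= 274 + 7.67 + 3.21
= 284.88 mOsm/kg ≈ 284.9 mOsm/kg
Osmolar gap = measured − calculated = 336 − 284.9 = 51.1 mOsm/kg

51.1 mOsm/kg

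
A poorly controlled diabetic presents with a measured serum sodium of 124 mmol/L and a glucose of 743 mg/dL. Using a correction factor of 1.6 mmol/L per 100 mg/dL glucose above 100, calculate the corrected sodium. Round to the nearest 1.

134 mmol/L

Corrected Na = measured Na + 1.6 · (glucose − 100)/100
= 124 + 1.6 · (743 − 100)/100
= 124 + 10.3
= 134.3 mmol/L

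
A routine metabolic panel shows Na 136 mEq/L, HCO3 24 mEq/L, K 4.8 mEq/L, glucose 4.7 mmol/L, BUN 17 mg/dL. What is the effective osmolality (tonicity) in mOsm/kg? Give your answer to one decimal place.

Effective osmolality excludes urea (freely permeant across cell membranes):
2·Na + glucose
= 2·136 + 4.7
= 272 + 4.7
= 276.7 mOsm/kg

276.7 mOsm/kg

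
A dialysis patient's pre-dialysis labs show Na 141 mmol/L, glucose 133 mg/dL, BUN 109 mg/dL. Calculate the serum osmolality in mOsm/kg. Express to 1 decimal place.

328.3 mOsm/kg

Calculated osmolality = 2·Na + glucose/18 + BUN/2.8
= 2·141 + 133/18 + 109/2.8
= 282 + 7.39 + 38.93
= 328.32 mOsm/kg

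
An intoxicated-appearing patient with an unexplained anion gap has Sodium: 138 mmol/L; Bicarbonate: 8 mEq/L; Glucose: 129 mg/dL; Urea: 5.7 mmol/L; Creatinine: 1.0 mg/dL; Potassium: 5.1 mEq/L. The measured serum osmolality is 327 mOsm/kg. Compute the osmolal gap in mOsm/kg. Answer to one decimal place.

Calculated osmolality = 2·Na + glucose/18 + urea
= 2·138 + 129/18 + 5.7
= 276 + 7.17 + 5.70
= 288.87 mOsm/kg ≈ 288.9 mOsm/kg
Osmolar gap = measured − calculated = 327 − 288.9 = 38.1 mOsm/kg

38.1 mOsm/kg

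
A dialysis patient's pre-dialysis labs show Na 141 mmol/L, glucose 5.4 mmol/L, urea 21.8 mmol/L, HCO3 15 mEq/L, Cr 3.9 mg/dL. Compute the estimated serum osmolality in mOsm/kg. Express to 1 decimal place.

Calculated osmolality = 2·Na + glucose + urea
= 2·141 + 5.4 + 21.8
= 282 + 5.40 + 21.80
= 309.2 mOsm/kg

309.2 mOsm/kg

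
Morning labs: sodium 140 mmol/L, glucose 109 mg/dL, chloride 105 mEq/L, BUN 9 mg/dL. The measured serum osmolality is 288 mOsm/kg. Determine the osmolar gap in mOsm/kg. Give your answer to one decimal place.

Calculated osmolality = 2·Na + glucose/18 + BUN/2.8
= 2·140 + 109/18 + 9/2.8
= 280 + 6.06 + 3.21
= 289.27 mOsm/kg ≈ 289.3 mOsm/kg
Osmolar gap = measured − calculated = 288 − 289.3 = -1.3 mOsm/kg

-1.3 mOsm/kg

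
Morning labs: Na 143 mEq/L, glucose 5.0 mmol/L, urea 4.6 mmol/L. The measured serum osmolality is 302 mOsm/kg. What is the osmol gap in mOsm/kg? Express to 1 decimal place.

6.4 mOsm/kg

Calculated osmolality = 2·Na + glucose + urea
= 2·143 + 5 + 4.6
= 286 + 5 + 4.60
= 295.6 mOsm/kg ≈ 295.6 mOsm/kg
Osmolar gap = measured − calculated = 302 − 295.6 = 6.4 mOsm/kg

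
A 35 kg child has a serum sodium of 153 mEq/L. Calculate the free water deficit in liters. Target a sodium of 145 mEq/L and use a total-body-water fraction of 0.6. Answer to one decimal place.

TBW = 0.6 · 35 = 21 L
Free water deficit = TBW · (Na/145 − 1)
= 21 · (153/145 − 1)
= 21 · 0.0552
= 1.16 L

1.2 L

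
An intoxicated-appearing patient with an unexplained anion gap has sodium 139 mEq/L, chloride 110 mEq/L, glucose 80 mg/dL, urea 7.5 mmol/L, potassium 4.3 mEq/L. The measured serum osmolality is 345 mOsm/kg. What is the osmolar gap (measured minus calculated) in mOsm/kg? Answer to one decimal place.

55.1 mOsm/kg

Calculated osmolality = 2·Na + glucose/18 + urea
= 2·139 + 80/18 + 7.5
= 278 + 4.44 + 7.50
= 289.94 mOsm/kg ≈ 289.9 mOsm/kg
Osmolar gap = measured − calculated = 345 − 289.9 = 55.1 mOsm/kg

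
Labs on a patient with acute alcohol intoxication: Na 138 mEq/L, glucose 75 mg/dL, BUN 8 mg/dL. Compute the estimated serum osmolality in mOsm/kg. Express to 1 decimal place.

Calculated osmolality = 2·Na + glucose/18 + BUN/2.8
= 2·138 + 75/18 + 8/2.8
= 276 + 4.17 + 2.86
= 283.03 mOsm/kg

283.0 mOsm/kg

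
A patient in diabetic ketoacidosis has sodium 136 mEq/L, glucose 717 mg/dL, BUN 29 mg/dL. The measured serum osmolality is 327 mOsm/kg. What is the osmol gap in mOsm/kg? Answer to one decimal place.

Calculated osmolality = 2·Na + glucose/18 + BUN/2.8
= 2·136 + 717/18 + 29/2.8
= 272 + 39.83 + 10.36
= 322.19 mOsm/kg ≈ 322.2 mOsm/kg
Osmolar gap = measured − calculated = 327 − 322.2 = 4.8 mOsm/kg

4.8 mOsm/kg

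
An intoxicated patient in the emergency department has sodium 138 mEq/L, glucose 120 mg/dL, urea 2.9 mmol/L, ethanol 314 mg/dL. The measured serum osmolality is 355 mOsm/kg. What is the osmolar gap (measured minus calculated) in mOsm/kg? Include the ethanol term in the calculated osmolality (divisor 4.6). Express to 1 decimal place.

1.2 mOsm/kg

Calculated osmolality = 2·Na + glucose/18 + urea + ethanol/4.6
= 2·138 + 120/18 + 2.9 + 314/4.6
= 276 + 6.67 + 2.90 + 68.26
= 353.83 mOsm/kg ≈ 353.8 mOsm/kg
Osmolar gap = measured − calculated = 355 − 353.8 = 1.2 mOsm/kg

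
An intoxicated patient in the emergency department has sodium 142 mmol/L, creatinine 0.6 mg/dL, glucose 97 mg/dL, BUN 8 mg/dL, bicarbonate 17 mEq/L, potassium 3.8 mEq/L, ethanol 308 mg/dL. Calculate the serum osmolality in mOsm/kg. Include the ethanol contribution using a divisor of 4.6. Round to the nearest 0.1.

Calculated osmolality = 2·Na + glucose/18 + BUN/2.8 + ethanol/4.6
= 2·142 + 97/18 + 8/2.8 + 308/4.6
= 284 + 5.39 + 2.86 + 66.96
= 359.21 mOsm/kg

359.2 mOsm/kg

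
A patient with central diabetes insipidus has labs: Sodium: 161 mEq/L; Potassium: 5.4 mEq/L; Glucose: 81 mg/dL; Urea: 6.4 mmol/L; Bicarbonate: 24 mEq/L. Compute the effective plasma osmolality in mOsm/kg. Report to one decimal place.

326.5 mOsm/kg

Effective osmolality excludes urea (freely permeant across cell membranes):
2·Na + glucose/18
= 2·161 + 81/18
= 322 + 4.5
= 326.5 mOsm/kg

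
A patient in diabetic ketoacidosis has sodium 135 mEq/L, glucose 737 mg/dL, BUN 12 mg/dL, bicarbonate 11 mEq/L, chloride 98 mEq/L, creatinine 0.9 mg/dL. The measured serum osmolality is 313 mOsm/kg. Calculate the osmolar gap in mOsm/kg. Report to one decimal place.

Calculated osmolality = 2·Na + glucose/18 + BUN/2.8
= 2·135 + 737/18 + 12/2.8
= 270 + 40.94 + 4.29
= 315.23 mOsm/kg ≈ 315.2 mOsm/kg
Osmolar gap = measured − calculated = 313 − 315.2 = -2.2 mOsm/kg

-2.2 mOsm/kg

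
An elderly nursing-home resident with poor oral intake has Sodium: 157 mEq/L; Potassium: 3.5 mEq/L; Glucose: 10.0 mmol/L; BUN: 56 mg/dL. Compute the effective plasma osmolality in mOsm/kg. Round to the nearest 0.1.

Effective osmolality excludes urea (freely permeant across cell membranes):
2·Na + glucose
= 2·157 + 10
= 314 + 10
= 324 mOsm/kg

324.0 mOsm/kg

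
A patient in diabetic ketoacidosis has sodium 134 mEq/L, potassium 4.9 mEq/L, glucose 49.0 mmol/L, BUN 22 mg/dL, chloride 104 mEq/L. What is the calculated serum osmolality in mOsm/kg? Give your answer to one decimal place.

324.9 mOsm/kg

Calculated osmolality = 2·Na + glucose + BUN/2.8
= 2·134 + 49 + 22/2.8
= 268 + 49 + 7.86
= 324.86 mOsm/kg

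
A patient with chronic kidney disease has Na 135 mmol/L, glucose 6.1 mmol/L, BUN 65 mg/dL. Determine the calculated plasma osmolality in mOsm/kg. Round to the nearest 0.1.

Calculated osmolality = 2·Na + glucose + BUN/2.8
= 2·135 + 6.1 + 65/2.8
= 270 + 6.10 + 23.21
= 299.31 mOsm/kg

299.3 mOsm/kg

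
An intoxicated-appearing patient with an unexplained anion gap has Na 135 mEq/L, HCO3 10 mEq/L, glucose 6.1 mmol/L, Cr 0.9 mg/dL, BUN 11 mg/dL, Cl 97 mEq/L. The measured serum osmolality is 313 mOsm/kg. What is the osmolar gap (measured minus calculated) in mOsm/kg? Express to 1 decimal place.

Calculated osmolality = 2·Na + glucose + BUN/2.8
= 2·135 + 6.1 + 11/2.8
= 270 + 6.10 + 3.93
= 280.03 mOsm/kg ≈ 280.0 mOsm/kg
Osmolar gap = measured − calculated = 313 − 280.0 = 33.0 mOsm/kg

33.0 mOsm/kg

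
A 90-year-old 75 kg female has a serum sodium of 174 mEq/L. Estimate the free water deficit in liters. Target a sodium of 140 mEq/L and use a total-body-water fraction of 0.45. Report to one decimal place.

8.2 L

TBW = 0.45 · 75 = 33.75 L
Free water deficit = TBW · (Na/140 − 1)
= 33.75 · (174/140 − 1)
= 33.75 · 0.2429
= 8.2 L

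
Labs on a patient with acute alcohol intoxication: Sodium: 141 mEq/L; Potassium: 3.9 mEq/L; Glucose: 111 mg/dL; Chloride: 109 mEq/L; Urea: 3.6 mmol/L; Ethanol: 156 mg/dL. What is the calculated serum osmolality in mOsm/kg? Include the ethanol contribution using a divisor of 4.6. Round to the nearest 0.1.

325.7 mOsm/kg

Calculated osmolality = 2·Na + glucose/18 + urea + ethanol/4.6
= 2·141 + 111/18 + 3.6 + 156/4.6
= 282 + 6.17 + 3.60 + 33.91
= 325.68 mOsm/kg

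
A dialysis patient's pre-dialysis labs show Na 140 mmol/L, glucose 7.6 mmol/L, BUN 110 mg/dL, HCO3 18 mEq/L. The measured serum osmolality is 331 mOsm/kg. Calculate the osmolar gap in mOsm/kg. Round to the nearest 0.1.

Calculated osmolality = 2·Na + glucose + BUN/2.8
= 2·140 + 7.6 + 110/2.8
= 280 + 7.60 + 39.29
= 326.89 mOsm/kg ≈ 326.9 mOsm/kg
Osmolar gap = measured − calculated = 331 − 326.9 = 4.1 mOsm/kg

4.1 mOsm/kg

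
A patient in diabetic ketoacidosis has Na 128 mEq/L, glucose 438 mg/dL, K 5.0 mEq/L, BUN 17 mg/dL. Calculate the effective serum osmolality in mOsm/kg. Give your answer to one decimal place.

Effective osmolality excludes urea (freely permeant across cell membranes):
2·Na + glucose/18
= 2·128 + 438/18
= 256 + 24.33
= 280.33 mOsm/kg

280.3 mOsm/kg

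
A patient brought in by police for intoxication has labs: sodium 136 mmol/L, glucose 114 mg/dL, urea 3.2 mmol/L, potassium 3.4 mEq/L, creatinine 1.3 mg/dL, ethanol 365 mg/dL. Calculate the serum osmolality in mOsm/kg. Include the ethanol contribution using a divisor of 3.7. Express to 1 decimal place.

Calculated osmolality = 2·Na + glucose/18 + urea + ethanol/3.7
= 2·136 + 114/18 + 3.2 + 365/3.7
= 272 + 6.33 + 3.20 + 98.65
= 380.18 mOsm/kg

380.2 mOsm/kg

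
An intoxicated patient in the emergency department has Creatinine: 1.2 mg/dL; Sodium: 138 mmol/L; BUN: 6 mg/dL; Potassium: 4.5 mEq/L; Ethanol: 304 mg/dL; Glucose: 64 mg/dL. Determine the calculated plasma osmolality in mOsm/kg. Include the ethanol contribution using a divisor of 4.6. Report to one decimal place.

347.8 mOsm/kg

Calculated osmolality = 2·Na + glucose/18 + BUN/2.8 + ethanol/4.6
= 2·138 + 64/18 + 6/2.8 + 304/4.6
= 276 + 3.56 + 2.14 + 66.09
= 347.79 mOsm/kg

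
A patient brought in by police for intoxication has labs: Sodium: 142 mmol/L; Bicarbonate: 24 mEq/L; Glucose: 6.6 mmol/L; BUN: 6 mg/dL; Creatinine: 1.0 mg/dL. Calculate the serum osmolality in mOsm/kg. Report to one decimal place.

Calculated osmolality = 2·Na + glucose + BUN/2.8
= 2·142 + 6.6 + 6/2.8
= 284 + 6.60 + 2.14
= 292.74 mOsm/kg

292.7 mOsm/kg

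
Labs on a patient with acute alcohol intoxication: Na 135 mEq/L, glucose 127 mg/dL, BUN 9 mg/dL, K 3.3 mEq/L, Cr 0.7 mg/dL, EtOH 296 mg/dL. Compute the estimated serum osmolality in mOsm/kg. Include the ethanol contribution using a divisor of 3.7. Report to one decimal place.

Calculated osmolality = 2·Na + glucose/18 + BUN/2.8 + ethanol/3.7
= 2·135 + 127/18 + 9/2.8 + 296/3.7
= 270 + 7.06 + 3.21 + 80
= 360.27 mOsm/kg

360.3 mOsm/kg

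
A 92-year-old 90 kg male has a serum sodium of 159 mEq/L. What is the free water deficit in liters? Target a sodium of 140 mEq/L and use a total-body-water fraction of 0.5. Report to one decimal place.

6.1 L

TBW = 0.5 · 90 = 45 L
Free water deficit = TBW · (Na/140 − 1)
= 45 · (159/140 − 1)
= 45 · 0.1357
= 6.11 L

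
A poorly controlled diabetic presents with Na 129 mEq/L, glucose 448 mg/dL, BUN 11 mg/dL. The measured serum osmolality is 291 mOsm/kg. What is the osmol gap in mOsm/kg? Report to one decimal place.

Calculated osmolality = 2·Na + glucose/18 + BUN/2.8
= 2·129 + 448/18 + 11/2.8
= 258 + 24.89 + 3.93
= 286.82 mOsm/kg ≈ 286.8 mOsm/kg
Osmolar gap = measured − calculated = 291 − 286.8 = 4.2 mOsm/kg

4.2 mOsm/kg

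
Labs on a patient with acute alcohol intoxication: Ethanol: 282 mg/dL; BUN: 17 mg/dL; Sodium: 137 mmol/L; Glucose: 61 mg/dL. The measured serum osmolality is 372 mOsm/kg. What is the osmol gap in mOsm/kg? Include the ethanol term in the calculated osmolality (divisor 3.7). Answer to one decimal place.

12.3 mOsm/kg

Calculated osmolality = 2·Na + glucose/18 + BUN/2.8 + ethanol/3.7
= 2·137 + 61/18 + 17/2.8 + 282/3.7
= 274 + 3.39 + 6.07 + 76.22
= 359.68 mOsm/kg ≈ 359.7 mOsm/kg
Osmolar gap = measured − calculated = 372 − 359.7 = 12.3 mOsm/kg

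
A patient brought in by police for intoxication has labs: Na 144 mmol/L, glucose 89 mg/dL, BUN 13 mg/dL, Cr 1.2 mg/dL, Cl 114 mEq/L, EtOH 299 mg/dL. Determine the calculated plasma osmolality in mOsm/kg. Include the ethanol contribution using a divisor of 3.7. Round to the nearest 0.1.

378.4 mOsm/kg

Calculated osmolality = 2·Na + glucose/18 + BUN/2.8 + ethanol/3.7
= 2·144 + 89/18 + 13/2.8 + 299/3.7
= 288 + 4.94 + 4.64 + 80.81
= 378.39 mOsm/kg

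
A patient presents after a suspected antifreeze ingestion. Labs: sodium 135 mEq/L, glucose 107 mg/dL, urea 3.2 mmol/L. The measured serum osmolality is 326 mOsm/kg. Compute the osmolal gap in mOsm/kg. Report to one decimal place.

46.9 mOsm/kg

Calculated osmolality = 2·Na + glucose/18 + urea
= 2·135 + 107/18 + 3.2
= 270 + 5.94 + 3.20
= 279.14 mOsm/kg ≈ 279.1 mOsm/kg
Osmolar gap = measured − calculated = 326 − 279.1 = 46.9 mOsm/kg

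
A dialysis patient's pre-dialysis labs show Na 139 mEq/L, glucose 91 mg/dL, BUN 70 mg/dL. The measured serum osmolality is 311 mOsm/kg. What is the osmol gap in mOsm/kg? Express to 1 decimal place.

Calculated osmolality = 2·Na + glucose/18 + BUN/2.8
= 2·139 + 91/18 + 70/2.8
= 278 + 5.06 + 25
= 308.06 mOsm/kg ≈ 308.1 mOsm/kg
Osmolar gap = measured − calculated = 311 − 308.1 = 2.9 mOsm/kg

2.9 mOsm/kg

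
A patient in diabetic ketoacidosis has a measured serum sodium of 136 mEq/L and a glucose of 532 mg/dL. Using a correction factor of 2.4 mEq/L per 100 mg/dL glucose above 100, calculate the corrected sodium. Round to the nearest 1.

Corrected Na = measured Na + 2.4 · (glucose − 100)/100
= 136 + 2.4 · (532 − 100)/100
= 136 + 10.4
= 146.4 mEq/L

146 mEq/L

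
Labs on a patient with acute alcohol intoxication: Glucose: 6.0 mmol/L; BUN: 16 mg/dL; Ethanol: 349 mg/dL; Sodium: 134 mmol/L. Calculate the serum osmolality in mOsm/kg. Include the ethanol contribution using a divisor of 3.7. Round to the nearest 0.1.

374.0 mOsm/kg

Calculated osmolality = 2·Na + glucose + BUN/2.8 + ethanol/3.7
= 2·134 + 6 + 16/2.8 + 349/3.7
= 268 + 6 + 5.71 + 94.32
= 374.03 mOsm/kg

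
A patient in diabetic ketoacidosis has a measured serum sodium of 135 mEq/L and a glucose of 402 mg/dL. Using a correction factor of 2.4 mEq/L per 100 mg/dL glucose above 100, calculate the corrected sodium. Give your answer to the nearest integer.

Corrected Na = measured Na + 2.4 · (glucose − 100)/100
= 135 + 2.4 · (402 − 100)/100
= 135 + 7.2
= 142.2 mEq/L

142 mEq/L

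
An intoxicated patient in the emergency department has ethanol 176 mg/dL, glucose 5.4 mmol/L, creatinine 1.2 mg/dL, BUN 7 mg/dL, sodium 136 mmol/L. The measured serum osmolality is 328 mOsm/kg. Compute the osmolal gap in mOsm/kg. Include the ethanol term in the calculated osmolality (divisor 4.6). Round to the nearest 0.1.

9.8 mOsm/kg

Calculated osmolality = 2·Na + glucose + BUN/2.8 + ethanol/4.6
= 2·136 + 5.4 + 7/2.8 + 176/4.6
= 272 + 5.40 + 2.50 + 38.26
= 318.16 mOsm/kg ≈ 318.2 mOsm/kg
Osmolar gap = measured − calculated = 328 − 318.2 = 9.8 mOsm/kg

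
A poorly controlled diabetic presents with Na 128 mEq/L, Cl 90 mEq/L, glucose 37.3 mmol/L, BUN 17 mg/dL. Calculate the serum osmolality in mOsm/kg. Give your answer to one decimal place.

Calculated osmolality = 2·Na + glucose + BUN/2.8
= 2·128 + 37.3 + 17/2.8
= 256 + 37.30 + 6.07
= 299.37 mOsm/kg

299.4 mOsm/kg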